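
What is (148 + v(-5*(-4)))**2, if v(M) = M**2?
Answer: 300304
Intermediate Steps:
(148 + v(-5*(-4)))**2 = (148 + (-5*(-4))**2)**2 = (148 + 20**2)**2 = (148 + 400)**2 = 548**2 = 300304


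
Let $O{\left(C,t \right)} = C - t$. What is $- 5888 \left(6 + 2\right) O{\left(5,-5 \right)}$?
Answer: $-471040$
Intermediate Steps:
$- 5888 \left(6 + 2\right) O{\left(5,-5 \right)} = - 5888 \left(6 + 2\right) \left(5 - -5\right) = - 5888 \cdot 8 \left(5 + 5\right) = - 5888 \cdot 8 \cdot 10 = \left(-5888\right) 80 = -471040$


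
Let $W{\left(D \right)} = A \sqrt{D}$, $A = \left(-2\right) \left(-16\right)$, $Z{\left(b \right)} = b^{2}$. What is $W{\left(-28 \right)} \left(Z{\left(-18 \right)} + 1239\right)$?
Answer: $100032 i \sqrt{7} \approx 2.6466 \cdot 10^{5} i$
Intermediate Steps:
$A = 32$
$W{\left(D \right)} = 32 \sqrt{D}$
$W{\left(-28 \right)} \left(Z{\left(-18 \right)} + 1239\right) = 32 \sqrt{-28} \left(\left(-18\right)^{2} + 1239\right) = 32 \cdot 2 i \sqrt{7} \left(324 + 1239\right) = 64 i \sqrt{7} \cdot 1563 = 100032 i \sqrt{7}$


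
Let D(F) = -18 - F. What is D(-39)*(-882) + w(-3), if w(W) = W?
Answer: -18525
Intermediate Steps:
D(-39)*(-882) + w(-3) = (-18 - 1*(-39))*(-882) - 3 = (-18 + 39)*(-882) - 3 = 21*(-882) - 3 = -18522 - 3 = -18525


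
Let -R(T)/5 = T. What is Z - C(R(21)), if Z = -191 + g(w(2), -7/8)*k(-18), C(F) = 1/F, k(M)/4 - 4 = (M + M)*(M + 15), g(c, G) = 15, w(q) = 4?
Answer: 685546/105 ≈ 6529.0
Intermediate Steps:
R(T) = -5*T
k(M) = 16 + 8*M*(15 + M) (k(M) = 16 + 4*((M + M)*(M + 15)) = 16 + 4*((2*M)*(15 + M)) = 16 + 4*(2*M*(15 + M)) = 16 + 8*M*(15 + M))
Z = 6529 (Z = -191 + 15*(16 + 8*(-18)**2 + 120*(-18)) = -191 + 15*(16 + 8*324 - 2160) = -191 + 15*(16 + 2592 - 2160) = -191 + 15*448 = -191 + 6720 = 6529)
Z - C(R(21)) = 6529 - 1/((-5*21)) = 6529 - 1/(-105) = 6529 - 1*(-1/105) = 6529 + 1/105 = 685546/105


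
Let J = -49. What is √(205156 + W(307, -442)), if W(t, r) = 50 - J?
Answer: √205255 ≈ 453.05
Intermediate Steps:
W(t, r) = 99 (W(t, r) = 50 - 1*(-49) = 50 + 49 = 99)
√(205156 + W(307, -442)) = √(205156 + 99) = √205255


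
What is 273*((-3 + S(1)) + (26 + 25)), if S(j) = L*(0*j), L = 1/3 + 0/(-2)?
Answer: 13104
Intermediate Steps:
L = ⅓ (L = 1*(⅓) + 0*(-½) = ⅓ + 0 = ⅓ ≈ 0.33333)
S(j) = 0 (S(j) = (0*j)/3 = (⅓)*0 = 0)
273*((-3 + S(1)) + (26 + 25)) = 273*((-3 + 0) + (26 + 25)) = 273*(-3 + 51) = 273*48 = 13104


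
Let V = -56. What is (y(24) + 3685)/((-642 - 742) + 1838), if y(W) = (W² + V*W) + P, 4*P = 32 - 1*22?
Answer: 5839/908 ≈ 6.4306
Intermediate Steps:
P = 5/2 (P = (32 - 1*22)/4 = (32 - 22)/4 = (¼)*10 = 5/2 ≈ 2.5000)
y(W) = 5/2 + W² - 56*W (y(W) = (W² - 56*W) + 5/2 = 5/2 + W² - 56*W)
(y(24) + 3685)/((-642 - 742) + 1838) = ((5/2 + 24² - 56*24) + 3685)/((-642 - 742) + 1838) = ((5/2 + 576 - 1344) + 3685)/(-1384 + 1838) = (-1531/2 + 3685)/454 = (5839/2)*(1/454) = 5839/908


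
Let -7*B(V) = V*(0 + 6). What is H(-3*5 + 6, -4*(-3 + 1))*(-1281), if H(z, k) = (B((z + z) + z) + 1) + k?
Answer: -41175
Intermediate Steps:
B(V) = -6*V/7 (B(V) = -V*(0 + 6)/7 = -V*6/7 = -6*V/7)
H(z, k) = 1 + k - 18*z/7 (H(z, k) = (-6*((z + z) + z)/7 + 1) + k = (-6*(2*z + z)/7 + 1) + k = (-18*z/7 + 1) + k = (1 - 18*z/7) + k = 1 + k - 18*z/7)
H(-3*5 + 6, -4*(-3 + 1))*(-1281) = (1 - 4*(-3 + 1) - 18*(-3*5 + 6)/7)*(-1281) = (1 - 4*(-2) - 18*(-15 + 6)/7)*(-1281) = (1 + 8 - 18/7*(-9))*(-1281) = (1 + 8 + 162/7)*(-1281) = (225/7)*(-1281) = -41175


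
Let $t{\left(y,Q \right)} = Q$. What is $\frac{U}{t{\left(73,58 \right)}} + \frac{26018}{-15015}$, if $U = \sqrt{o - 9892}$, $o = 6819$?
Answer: $- \frac{26018}{15015} + \frac{i \sqrt{3073}}{58} \approx -1.7328 + 0.95577 i$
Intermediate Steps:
$U = i \sqrt{3073}$ ($U = \sqrt{6819 - 9892} = \sqrt{-3073} = i \sqrt{3073} \approx 55.435 i$)
$\frac{U}{t{\left(73,58 \right)}} + \frac{26018}{-15015} = \frac{i \sqrt{3073}}{58} + \frac{26018}{-15015} = i \sqrt{3073} \cdot \frac{1}{58} + 26018 \left(- \frac{1}{15015}\right) = \frac{i \sqrt{3073}}{58} - \frac{26018}{15015} = - \frac{26018}{15015} + \frac{i \sqrt{3073}}{58}$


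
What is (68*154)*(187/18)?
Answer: 979132/9 ≈ 1.0879e+5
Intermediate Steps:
(68*154)*(187/18) = 10472*(187*(1/18)) = 10472*(187/18) = 979132/9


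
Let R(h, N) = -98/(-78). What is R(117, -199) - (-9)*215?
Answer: 75514/39 ≈ 1936.3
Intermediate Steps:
R(h, N) = 49/39 (R(h, N) = -98*(-1/78) = 49/39)
R(117, -199) - (-9)*215 = 49/39 - (-9)*215 = 49/39 - 1*(-1935) = 49/39 + 1935 = 75514/39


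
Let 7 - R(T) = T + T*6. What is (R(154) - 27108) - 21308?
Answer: -49487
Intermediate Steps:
R(T) = 7 - 7*T (R(T) = 7 - (T + T*6) = 7 - (T + 6*T) = 7 - 7*T)
(R(154) - 27108) - 21308 = ((7 - 7*154) - 27108) - 21308 = ((7 - 1078) - 27108) - 21308 = (-1071 - 27108) - 21308 = -28179 - 21308 = -49487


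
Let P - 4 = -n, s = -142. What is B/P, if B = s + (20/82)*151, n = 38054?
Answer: 2156/780025 ≈ 0.0027640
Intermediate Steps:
B = -4312/41 (B = -142 + (20/82)*151 = -142 + (20*(1/82))*151 = -142 + (10/41)*151 = -142 + 1510/41 = -4312/41 ≈ -105.17)
P = -38050 (P = 4 - 1*38054 = 4 - 38054 = -38050)
B/P = -4312/41/(-38050) = -4312/41*(-1/38050) = 2156/780025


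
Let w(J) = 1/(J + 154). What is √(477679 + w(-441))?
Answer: 4*√2459121329/287 ≈ 691.14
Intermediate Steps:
w(J) = 1/(154 + J)
√(477679 + w(-441)) = √(477679 + 1/(154 - 441)) = √(477679 + 1/(-287)) = √(477679 - 1/287) = √(137093872/287) = 4*√2459121329/287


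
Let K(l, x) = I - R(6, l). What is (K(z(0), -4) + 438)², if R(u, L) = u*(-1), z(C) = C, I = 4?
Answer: 200704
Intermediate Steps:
R(u, L) = -u
K(l, x) = 10 (K(l, x) = 4 - (-1)*6 = 4 - 1*(-6) = 4 + 6 = 10)
(K(z(0), -4) + 438)² = (10 + 438)² = 448² = 200704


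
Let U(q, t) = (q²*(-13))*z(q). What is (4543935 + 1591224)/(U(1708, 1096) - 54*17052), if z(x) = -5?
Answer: 6135159/188701352 ≈ 0.032513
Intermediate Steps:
U(q, t) = 65*q² (U(q, t) = (q²*(-13))*(-5) = -13*q²*(-5) = 65*q²)
(4543935 + 1591224)/(U(1708, 1096) - 54*17052) = (4543935 + 1591224)/(65*1708² - 54*17052) = 6135159/(65*2917264 - 920808) = 6135159/(189622160 - 920808) = 6135159/188701352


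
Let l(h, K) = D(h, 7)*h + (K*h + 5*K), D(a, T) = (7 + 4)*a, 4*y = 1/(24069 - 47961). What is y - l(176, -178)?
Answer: -29484448225/95568 ≈ -3.0852e+5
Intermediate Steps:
y = -1/95568 (y = 1/(4*(24069 - 47961)) = (1/4)/(-23892) = (1/4)*(-1/23892) = -1/95568 ≈ -1.0464e-5)
D(a, T) = 11*a
l(h, K) = 5*K + 11*h**2 + K*h (l(h, K) = (11*h)*h + (K*h + 5*K) = 11*h**2 + (5*K + K*h) = 5*K + 11*h**2 + K*h)
y - l(176, -178) = -1/95568 - (5*(-178) + 11*176**2 - 178*176) = -1/95568 - (-890 + 11*30976 - 31328) = -1/95568 - (-890 + 340736 - 31328) = -1/95568 - 1*308518 = -1/95568 - 308518 = -29484448225/95568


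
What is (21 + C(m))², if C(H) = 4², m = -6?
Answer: 1369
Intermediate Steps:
C(H) = 16
(21 + C(m))² = (21 + 16)² = 37² = 1369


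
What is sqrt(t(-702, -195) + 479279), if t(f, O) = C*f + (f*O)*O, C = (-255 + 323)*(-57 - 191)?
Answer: I*sqrt(14375743) ≈ 3791.5*I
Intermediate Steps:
C = -16864 (C = 68*(-248) = -16864)
t(f, O) = -16864*f + f*O**2 (t(f, O) = -16864*f + (f*O)*O = -16864*f + (O*f)*O = -16864*f + f*O**2)
sqrt(t(-702, -195) + 479279) = sqrt(-702*(-16864 + (-195)**2) + 479279) = sqrt(-702*(-16864 + 38025) + 479279) = sqrt(-702*21161 + 479279) = sqrt(-14855022 + 479279) = sqrt(-14375743) = I*sqrt(14375743)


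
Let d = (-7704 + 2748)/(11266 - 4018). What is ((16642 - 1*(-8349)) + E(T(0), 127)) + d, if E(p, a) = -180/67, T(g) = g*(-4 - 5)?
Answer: 1011199397/40468 ≈ 24988.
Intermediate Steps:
T(g) = -9*g (T(g) = g*(-9) = -9*g)
E(p, a) = -180/67 (E(p, a) = -180*1/67 = -180/67)
d = -413/604 (d = -4956/7248 = -4956*1/7248 = -413/604 ≈ -0.68377)
((16642 - 1*(-8349)) + E(T(0), 127)) + d = ((16642 - 1*(-8349)) - 180/67) - 413/604 = ((16642 + 8349) - 180/67) - 413/604 = (24991 - 180/67) - 413/604 = 1674217/67 - 413/604 = 1011199397/40468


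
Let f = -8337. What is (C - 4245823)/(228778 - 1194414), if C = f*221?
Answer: 1522075/241409 ≈ 6.3050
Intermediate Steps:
C = -1842477 (C = -8337*221 = -1842477)
(C - 4245823)/(228778 - 1194414) = (-1842477 - 4245823)/(228778 - 1194414) = -6088300/(-965636) = -6088300*(-1/965636) = 1522075/241409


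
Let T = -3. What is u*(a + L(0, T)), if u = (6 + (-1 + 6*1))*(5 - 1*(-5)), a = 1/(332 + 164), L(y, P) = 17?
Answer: 463815/248 ≈ 1870.2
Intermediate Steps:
a = 1/496 ≈ 0.0020161
u = 110 (u = (6 + (-1 + 6))*(5 + 5) = (6 + 5)*10 = 11*10 = 110)
u*(a + L(0, T)) = 110*(1/496 + 17) = 110*(8433/496) = 463815/248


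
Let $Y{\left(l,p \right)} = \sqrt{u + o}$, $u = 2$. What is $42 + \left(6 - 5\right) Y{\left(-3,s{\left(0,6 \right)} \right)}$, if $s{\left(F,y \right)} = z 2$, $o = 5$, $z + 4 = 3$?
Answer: $42 + \sqrt{7} \approx 44.646$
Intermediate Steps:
$z = -1$ ($z = -4 + 3 = -1$)
$s{\left(F,y \right)} = -2$ ($s{\left(F,y \right)} = \left(-1\right) 2 = -2$)
$Y{\left(l,p \right)} = \sqrt{7}$ ($Y{\left(l,p \right)} = \sqrt{2 + 5} = \sqrt{7}$)
$42 + \left(6 - 5\right) Y{\left(-3,s{\left(0,6 \right)} \right)} = 42 + \left(6 - 5\right) \sqrt{7} = 42 + 1 \sqrt{7} = 42 + \sqrt{7}$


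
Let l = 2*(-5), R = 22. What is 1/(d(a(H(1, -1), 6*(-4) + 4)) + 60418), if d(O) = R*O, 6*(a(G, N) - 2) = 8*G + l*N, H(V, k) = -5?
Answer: 3/183146 ≈ 1.6380e-5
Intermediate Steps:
l = -10
a(G, N) = 2 - 5*N/3 + 4*G/3 (a(G, N) = 2 + (8*G - 10*N)/6 = 2 + (-10*N + 8*G)/6 = 2 + (-5*N/3 + 4*G/3) = 2 - 5*N/3 + 4*G/3)
d(O) = 22*O
1/(d(a(H(1, -1), 6*(-4) + 4)) + 60418) = 1/(22*(2 - 5*(6*(-4) + 4)/3 + (4/3)*(-5)) + 60418) = 1/(22*(2 - 5*(-24 + 4)/3 - 20/3) + 60418) = 1/(22*(2 - 5/3*(-20) - 20/3) + 60418) = 1/(22*(2 + 100/3 - 20/3) + 60418) = 1/(22*(86/3) + 60418) = 1/(1892/3 + 60418) = 1/(183146/3) = 3/183146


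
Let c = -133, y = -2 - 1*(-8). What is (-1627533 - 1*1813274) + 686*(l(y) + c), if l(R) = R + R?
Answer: -3523813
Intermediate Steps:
y = 6 (y = -2 + 8 = 6)
l(R) = 2*R
(-1627533 - 1*1813274) + 686*(l(y) + c) = (-1627533 - 1*1813274) + 686*(2*6 - 133) = (-1627533 - 1813274) + 686*(12 - 133) = -3440807 + 686*(-121) = -3440807 - 83006 = -3523813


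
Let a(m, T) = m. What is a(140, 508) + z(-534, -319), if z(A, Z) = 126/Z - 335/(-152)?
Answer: 6876033/48488 ≈ 141.81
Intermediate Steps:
z(A, Z) = 335/152 + 126/Z (z(A, Z) = 126/Z - 335*(-1/152) = 126/Z + 335/152 = 335/152 + 126/Z)
a(140, 508) + z(-534, -319) = 140 + (335/152 + 126/(-319)) = 140 + (335/152 + 126*(-1/319)) = 140 + (335/152 - 126/319) = 140 + 87713/48488 = 6876033/48488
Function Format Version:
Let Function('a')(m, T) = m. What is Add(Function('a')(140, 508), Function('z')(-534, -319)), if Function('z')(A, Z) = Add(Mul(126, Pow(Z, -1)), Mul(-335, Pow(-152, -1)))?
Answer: Rational(6876033, 48488) ≈ 141.81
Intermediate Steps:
Function('z')(A, Z) = Add(Rational(335, 152), Mul(126, Pow(Z, -1))) (Function('z')(A, Z) = Add(Mul(126, Pow(Z, -1)), Mul(-335, Rational(-1, 152))) = Add(Mul(126, Pow(Z, -1)), Rational(335, 152)) = Add(Rational(335, 152), Mul(126, Pow(Z, -1))))
Add(Function('a')(140, 508), Function('z')(-534, -319)) = Add(140, Add(Rational(335, 152), Mul(126, Pow(-319, -1)))) = Add(140, Add(Rational(335, 152), Mul(126, Rational(-1, 319)))) = Add(140, Add(Rational(335, 152), Rational(-126, 319))) = Add(140, Rational(87713, 48488)) = Rational(6876033, 48488)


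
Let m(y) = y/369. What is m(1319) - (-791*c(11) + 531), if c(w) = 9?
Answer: 2432291/369 ≈ 6591.6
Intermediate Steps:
m(y) = y/369 (m(y) = y*(1/369) = y/369)
m(1319) - (-791*c(11) + 531) = (1/369)*1319 - (-791*9 + 531) = 1319/369 - (-7119 + 531) = 1319/369 - 1*(-6588) = 1319/369 + 6588 = 2432291/369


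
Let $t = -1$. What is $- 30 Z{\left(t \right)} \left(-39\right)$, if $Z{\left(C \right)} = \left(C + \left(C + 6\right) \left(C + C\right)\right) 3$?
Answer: $-38610$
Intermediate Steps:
$Z{\left(C \right)} = 3 C + 6 C \left(6 + C\right)$ ($Z{\left(C \right)} = \left(C + \left(6 + C\right) 2 C\right) 3 = \left(C + 2 C \left(6 + C\right)\right) 3 = 3 C + 6 C \left(6 + C\right)$)
$- 30 Z{\left(t \right)} \left(-39\right) = - 30 \cdot 3 \left(-1\right) \left(13 + 2 \left(-1\right)\right) \left(-39\right) = - 30 \cdot 3 \left(-1\right) \left(13 - 2\right) \left(-39\right) = - 30 \cdot 3 \left(-1\right) 11 \left(-39\right) = \left(-30\right) \left(-33\right) \left(-39\right) = 990 \left(-39\right) = -38610$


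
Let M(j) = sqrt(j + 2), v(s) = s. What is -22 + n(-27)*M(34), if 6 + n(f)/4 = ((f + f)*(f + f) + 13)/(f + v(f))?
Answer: -13210/9 ≈ -1467.8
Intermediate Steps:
n(f) = -24 + 2*(13 + 4*f**2)/f (n(f) = -24 + 4*(((f + f)*(f + f) + 13)/(f + f)) = -24 + 4*(((2*f)*(2*f) + 13)/((2*f))) = -24 + 4*((4*f**2 + 13)*(1/(2*f))) = -24 + 4*((13 + 4*f**2)*(1/(2*f))) = -24 + 4*((13 + 4*f**2)/(2*f)) = -24 + 2*(13 + 4*f**2)/f)
M(j) = sqrt(2 + j)
-22 + n(-27)*M(34) = -22 + (-24 + 8*(-27) + 26/(-27))*sqrt(2 + 34) = -22 + (-24 - 216 + 26*(-1/27))*sqrt(36) = -22 + (-24 - 216 - 26/27)*6 = -22 - 6506/27*6 = -22 - 13012/9 = -13210/9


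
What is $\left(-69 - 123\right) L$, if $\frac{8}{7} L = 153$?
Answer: $-25704$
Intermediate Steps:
$L = \frac{1071}{8}$ ($L = \frac{7}{8} \cdot 153 = \frac{1071}{8} \approx 133.88$)
$\left(-69 - 123\right) L = \left(-69 - 123\right) \frac{1071}{8} = \left(-192\right) \frac{1071}{8} = -25704$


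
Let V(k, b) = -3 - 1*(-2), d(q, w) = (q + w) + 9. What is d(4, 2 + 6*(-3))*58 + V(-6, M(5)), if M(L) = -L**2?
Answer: -175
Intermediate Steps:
d(q, w) = 9 + q + w
V(k, b) = -1 (V(k, b) = -3 + 2 = -1)
d(4, 2 + 6*(-3))*58 + V(-6, M(5)) = (9 + 4 + (2 + 6*(-3)))*58 - 1 = (9 + 4 + (2 - 18))*58 - 1 = (9 + 4 - 16)*58 - 1 = -3*58 - 1 = -174 - 1 = -175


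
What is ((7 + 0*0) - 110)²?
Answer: 10609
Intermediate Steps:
((7 + 0*0) - 110)² = ((7 + 0) - 110)² = (7 - 110)² = (-103)² = 10609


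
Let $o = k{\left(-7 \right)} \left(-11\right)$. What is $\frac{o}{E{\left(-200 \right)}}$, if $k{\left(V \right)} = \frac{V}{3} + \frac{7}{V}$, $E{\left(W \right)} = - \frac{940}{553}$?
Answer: $- \frac{6083}{282} \approx -21.571$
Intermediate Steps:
$E{\left(W \right)} = - \frac{940}{553}$ ($E{\left(W \right)} = \left(-940\right) \frac{1}{553} = - \frac{940}{553}$)
$k{\left(V \right)} = \frac{7}{V} + \frac{V}{3}$ ($k{\left(V \right)} = V \frac{1}{3} + \frac{7}{V} = \frac{V}{3} + \frac{7}{V} = \frac{7}{V} + \frac{V}{3}$)
$o = \frac{110}{3}$ ($o = \left(\frac{7}{-7} + \frac{1}{3} \left(-7\right)\right) \left(-11\right) = \left(7 \left(- \frac{1}{7}\right) - \frac{7}{3}\right) \left(-11\right) = \left(-1 - \frac{7}{3}\right) \left(-11\right) = \left(- \frac{10}{3}\right) \left(-11\right) = \frac{110}{3} \approx 36.667$)
$\frac{o}{E{\left(-200 \right)}} = \frac{110}{3 \left(- \frac{940}{553}\right)} = \frac{110}{3} \left(- \frac{553}{940}\right) = - \frac{6083}{282}$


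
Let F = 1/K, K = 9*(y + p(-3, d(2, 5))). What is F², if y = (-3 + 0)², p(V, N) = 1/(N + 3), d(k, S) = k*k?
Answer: 49/331776 ≈ 0.00014769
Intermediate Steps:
d(k, S) = k²
p(V, N) = 1/(3 + N)
y = 9 (y = (-3)² = 9)
K = 576/7 (K = 9*(9 + 1/(3 + 2²)) = 9*(9 + 1/(3 + 4)) = 9*(9 + 1/7) = 9*(9 + ⅐) = 9*(64/7) = 576/7 ≈ 82.286)
F = 7/576 (F = 1/(576/7) = 7/576 ≈ 0.012153)
F² = (7/576)² = 49/331776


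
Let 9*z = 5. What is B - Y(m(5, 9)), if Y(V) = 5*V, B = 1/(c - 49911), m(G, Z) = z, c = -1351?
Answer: -1281559/461358 ≈ -2.7778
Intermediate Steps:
z = 5/9 (z = (⅑)*5 = 5/9 ≈ 0.55556)
m(G, Z) = 5/9
B = -1/51262 (B = 1/(-1351 - 49911) = 1/(-51262) = -1/51262 ≈ -1.9508e-5)
B - Y(m(5, 9)) = -1/51262 - 5*5/9 = -1/51262 - 1*25/9 = -1/51262 - 25/9 = -1281559/461358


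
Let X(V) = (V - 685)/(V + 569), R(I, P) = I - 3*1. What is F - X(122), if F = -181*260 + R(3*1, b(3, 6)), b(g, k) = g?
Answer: -32517897/691 ≈ -47059.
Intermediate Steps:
R(I, P) = -3 + I (R(I, P) = I - 3 = -3 + I)
X(V) = (-685 + V)/(569 + V)
F = -47060 (F = -181*260 + (-3 + 3*1) = -47060 + (-3 + 3) = -47060 + 0 = -47060)
F - X(122) = -47060 - (-685 + 122)/(569 + 122) = -47060 - (-563)/691 = -47060 - 1*(-563/691) = -47060 + 563/691 = -32517897/691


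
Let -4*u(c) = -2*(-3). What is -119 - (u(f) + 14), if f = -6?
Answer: -263/2 ≈ -131.50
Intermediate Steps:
u(c) = -3/2 (u(c) = -(-1)*(-3)/2 = -¼*6 = -3/2)
-119 - (u(f) + 14) = -119 - (-3/2 + 14) = -119 - 1*25/2 = -119 - 25/2 = -263/2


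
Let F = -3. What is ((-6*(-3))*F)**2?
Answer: 2916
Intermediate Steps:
((-6*(-3))*F)**2 = (-6*(-3)*(-3))**2 = (18*(-3))**2 = (-54)**2 = 2916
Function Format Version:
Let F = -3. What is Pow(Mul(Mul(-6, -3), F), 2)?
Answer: 2916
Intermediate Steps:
Pow(Mul(Mul(-6, -3), F), 2) = Pow(Mul(Mul(-6, -3), -3), 2) = Pow(Mul(18, -3), 2) = Pow(-54, 2) = 2916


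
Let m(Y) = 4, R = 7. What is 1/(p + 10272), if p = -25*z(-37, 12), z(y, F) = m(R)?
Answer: 1/10172 ≈ 9.8309e-5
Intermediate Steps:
z(y, F) = 4
p = -100 (p = -25*4 = -100)
1/(p + 10272) = 1/(-100 + 10272) = 1/10172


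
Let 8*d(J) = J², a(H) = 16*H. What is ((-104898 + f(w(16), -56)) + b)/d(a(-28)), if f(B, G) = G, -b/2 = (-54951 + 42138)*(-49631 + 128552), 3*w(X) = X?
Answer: 126395287/1568 ≈ 80609.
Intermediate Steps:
w(X) = X/3
d(J) = J²/8
b = 2022429546 (b = -2*(-54951 + 42138)*(-49631 + 128552) = -(-25626)*78921 = -2*(-1011214773) = 2022429546)
((-104898 + f(w(16), -56)) + b)/d(a(-28)) = ((-104898 - 56) + 2022429546)/(((16*(-28))²/8)) = (-104954 + 2022429546)/(((⅛)*(-448)²)) = 2022324592/(((⅛)*200704)) = 2022324592/25088 = 2022324592*(1/25088) = 126395287/1568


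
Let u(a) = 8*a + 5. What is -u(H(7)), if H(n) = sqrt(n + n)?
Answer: -5 - 8*sqrt(14) ≈ -34.933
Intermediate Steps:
H(n) = sqrt(2)*sqrt(n) (H(n) = sqrt(2*n) = sqrt(2)*sqrt(n))
u(a) = 5 + 8*a
-u(H(7)) = -(5 + 8*(sqrt(2)*sqrt(7))) = -(5 + 8*sqrt(14)) = -5 - 8*sqrt(14)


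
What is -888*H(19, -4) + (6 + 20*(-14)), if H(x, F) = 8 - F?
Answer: -10930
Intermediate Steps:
-888*H(19, -4) + (6 + 20*(-14)) = -888*(8 - 1*(-4)) + (6 + 20*(-14)) = -888*(8 + 4) + (6 - 280) = -888*12 - 274 = -10656 - 274 = -10930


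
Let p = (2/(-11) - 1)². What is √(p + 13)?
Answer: √1742/11 ≈ 3.7943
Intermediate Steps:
p = 169/121 (p = (2*(-1/11) - 1)² = (-2/11 - 1)² = (-13/11)² = 169/121 ≈ 1.3967)
√(p + 13) = √(169/121 + 13) = √(1742/121) = √1742/11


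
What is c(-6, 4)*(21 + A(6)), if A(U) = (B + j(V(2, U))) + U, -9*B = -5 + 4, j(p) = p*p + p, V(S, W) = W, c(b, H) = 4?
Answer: 2488/9 ≈ 276.44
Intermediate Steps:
j(p) = p + p² (j(p) = p² + p = p + p²)
B = ⅑ (B = -(-5 + 4)/9 = -⅑*(-1) = ⅑ ≈ 0.11111)
A(U) = ⅑ + U + U*(1 + U) (A(U) = (⅑ + U*(1 + U)) + U = ⅑ + U + U*(1 + U))
c(-6, 4)*(21 + A(6)) = 4*(21 + (⅑ + 6² + 2*6)) = 4*(21 + (⅑ + 36 + 12)) = 4*(21 + 433/9) = 4*(622/9) = 2488/9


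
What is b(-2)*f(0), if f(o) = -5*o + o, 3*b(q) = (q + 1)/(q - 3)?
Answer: 0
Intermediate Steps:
b(q) = (1 + q)/(3*(-3 + q)) (b(q) = ((q + 1)/(q - 3))/3 = ((1 + q)/(-3 + q))/3 = (1 + q)/(3*(-3 + q)))
f(o) = -4*o
b(-2)*f(0) = ((1 - 2)/(3*(-3 - 2)))*(-4*0) = ((1/3)*(-1)/(-5))*0 = ((1/3)*(-1/5)*(-1))*0 = (1/15)*0 = 0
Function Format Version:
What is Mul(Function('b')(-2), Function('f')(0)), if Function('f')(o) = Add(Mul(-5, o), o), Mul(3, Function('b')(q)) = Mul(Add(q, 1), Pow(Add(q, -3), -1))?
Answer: 0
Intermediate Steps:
Function('b')(q) = Mul(Rational(1, 3), Pow(Add(-3, q), -1), Add(1, q)) (Function('b')(q) = Mul(Rational(1, 3), Mul(Add(q, 1), Pow(Add(q, -3), -1))) = Mul(Rational(1, 3), Mul(Add(1, q), Pow(Add(-3, q), -1))) = Mul(Rational(1, 3), Mul(Pow(Add(-3, q), -1), Add(1, q))) = Mul(Rational(1, 3), Pow(Add(-3, q), -1), Add(1, q)))
Function('f')(o) = Mul(-4, o)
Mul(Function('b')(-2), Function('f')(0)) = Mul(Mul(Rational(1, 3), Pow(Add(-3, -2), -1), Add(1, -2)), Mul(-4, 0)) = Mul(Mul(Rational(1, 3), Pow(-5, -1), -1), 0) = Mul(Mul(Rational(1, 3), Rational(-1, 5), -1), 0) = Mul(Rational(1, 15), 0) = 0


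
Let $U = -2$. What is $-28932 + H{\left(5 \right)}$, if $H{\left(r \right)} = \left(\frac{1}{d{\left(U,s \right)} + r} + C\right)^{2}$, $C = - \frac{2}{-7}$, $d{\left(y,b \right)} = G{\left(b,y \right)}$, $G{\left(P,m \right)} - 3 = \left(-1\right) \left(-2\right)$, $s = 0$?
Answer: $- \frac{141766071}{4900} \approx -28932.0$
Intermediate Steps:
$G{\left(P,m \right)} = 5$ ($G{\left(P,m \right)} = 3 - -2 = 3 + 2 = 5$)
$d{\left(y,b \right)} = 5$
$C = \frac{2}{7}$ ($C = - \frac{2 \left(-1\right)}{7} = \left(-1\right) \left(- \frac{2}{7}\right) = \frac{2}{7} \approx 0.28571$)
$H{\left(r \right)} = \left(\frac{2}{7} + \frac{1}{5 + r}\right)^{2}$ ($H{\left(r \right)} = \left(\frac{1}{5 + r} + \frac{2}{7}\right)^{2} = \left(\frac{2}{7} + \frac{1}{5 + r}\right)^{2}$)
$-28932 + H{\left(5 \right)} = -28932 + \frac{\left(17 + 2 \cdot 5\right)^{2}}{49 \left(5 + 5\right)^{2}} = -28932 + \frac{\left(17 + 10\right)^{2}}{49 \cdot 100} = -28932 + \frac{1}{49} \cdot \frac{1}{100} \cdot 27^{2} = -28932 + \frac{1}{49} \cdot \frac{1}{100} \cdot 729 = -28932 + \frac{729}{4900} = - \frac{141766071}{4900}$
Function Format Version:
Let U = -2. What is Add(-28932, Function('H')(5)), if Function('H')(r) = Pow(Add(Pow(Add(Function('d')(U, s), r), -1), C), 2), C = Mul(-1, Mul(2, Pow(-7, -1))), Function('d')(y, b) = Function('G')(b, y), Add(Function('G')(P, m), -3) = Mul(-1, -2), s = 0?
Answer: Rational(-141766071, 4900) ≈ -28932.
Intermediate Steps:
Function('G')(P, m) = 5 (Function('G')(P, m) = Add(3, Mul(-1, -2)) = Add(3, 2) = 5)
Function('d')(y, b) = 5
C = Rational(2, 7) (C = Mul(-1, Mul(2, Rational(-1, 7))) = Mul(-1, Rational(-2, 7)) = Rational(2, 7) ≈ 0.28571)
Function('H')(r) = Pow(Add(Rational(2, 7), Pow(Add(5, r), -1)), 2) (Function('H')(r) = Pow(Add(Pow(Add(5, r), -1), Rational(2, 7)), 2) = Pow(Add(Rational(2, 7), Pow(Add(5, r), -1)), 2))
Add(-28932, Function('H')(5)) = Add(-28932, Mul(Rational(1, 49), Pow(Add(5, 5), -2), Pow(Add(17, Mul(2, 5)), 2))) = Add(-28932, Mul(Rational(1, 49), Pow(10, -2), Pow(Add(17, 10), 2))) = Add(-28932, Mul(Rational(1, 49), Rational(1, 100), Pow(27, 2))) = Add(-28932, Mul(Rational(1, 49), Rational(1, 100), 729)) = Add(-28932, Rational(729, 4900)) = Rational(-141766071, 4900)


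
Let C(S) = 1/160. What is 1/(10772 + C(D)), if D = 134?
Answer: 160/1723521 ≈ 9.2833e-5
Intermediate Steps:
C(S) = 1/160
1/(10772 + C(D)) = 1/(10772 + 1/160) = 1/(1723521/160) = 160/1723521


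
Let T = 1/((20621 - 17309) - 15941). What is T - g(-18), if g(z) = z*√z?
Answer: -1/12629 + 54*I*√2 ≈ -7.9183e-5 + 76.368*I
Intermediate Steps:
g(z) = z^(3/2)
T = -1/12629 (T = 1/(3312 - 15941) = 1/(-12629) = -1/12629 ≈ -7.9183e-5)
T - g(-18) = -1/12629 - (-18)^(3/2) = -1/12629 - (-54)*I*√2 = -1/12629 + 54*I*√2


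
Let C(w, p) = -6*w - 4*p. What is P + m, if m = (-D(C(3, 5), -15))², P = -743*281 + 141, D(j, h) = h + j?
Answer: -205833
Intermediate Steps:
P = -208642 (P = -208783 + 141 = -208642)
m = 2809 (m = (-(-15 + (-6*3 - 4*5)))² = (-(-15 + (-18 - 20)))² = (-(-15 - 38))² = (-1*(-53))² = 53² = 2809)
P + m = -208642 + 2809 = -205833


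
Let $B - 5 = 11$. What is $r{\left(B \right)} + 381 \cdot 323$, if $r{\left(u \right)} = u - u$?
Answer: $123063$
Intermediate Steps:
$B = 16$ ($B = 5 + 11 = 16$)
$r{\left(u \right)} = 0$
$r{\left(B \right)} + 381 \cdot 323 = 0 + 381 \cdot 323 = 0 + 123063 = 123063$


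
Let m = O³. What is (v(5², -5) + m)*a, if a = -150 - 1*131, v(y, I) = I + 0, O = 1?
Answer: 1124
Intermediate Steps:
v(y, I) = I
a = -281 (a = -150 - 131 = -281)
m = 1 (m = 1³ = 1)
(v(5², -5) + m)*a = (-5 + 1)*(-281) = -4*(-281) = 1124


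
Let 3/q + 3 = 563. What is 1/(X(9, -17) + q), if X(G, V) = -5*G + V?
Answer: -560/34717 ≈ -0.016130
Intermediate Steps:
q = 3/560 (q = 3/(-3 + 563) = 3/560 ≈ 0.0053571)
X(G, V) = V - 5*G
1/(X(9, -17) + q) = 1/((-17 - 5*9) + 3/560) = 1/((-17 - 45) + 3/560) = 1/(-62 + 3/560) = 1/(-34717/560) = -560/34717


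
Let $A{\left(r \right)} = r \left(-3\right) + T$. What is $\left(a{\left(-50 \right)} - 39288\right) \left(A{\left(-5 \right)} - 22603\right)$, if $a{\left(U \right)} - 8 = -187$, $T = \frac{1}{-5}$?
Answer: $\frac{4457442447}{5} \approx 8.9149 \cdot 10^{8}$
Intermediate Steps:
$T = - \frac{1}{5} \approx -0.2$
$A{\left(r \right)} = - \frac{1}{5} - 3 r$ ($A{\left(r \right)} = r \left(-3\right) - \frac{1}{5} = - 3 r - \frac{1}{5} = - \frac{1}{5} - 3 r$)
$a{\left(U \right)} = -179$ ($a{\left(U \right)} = 8 - 187 = -179$)
$\left(a{\left(-50 \right)} - 39288\right) \left(A{\left(-5 \right)} - 22603\right) = \left(-179 - 39288\right) \left(\left(- \frac{1}{5} - -15\right) - 22603\right) = - 39467 \left(\left(- \frac{1}{5} + 15\right) - 22603\right) = - 39467 \left(\frac{74}{5} - 22603\right) = \left(-39467\right) \left(- \frac{112941}{5}\right) = \frac{4457442447}{5}$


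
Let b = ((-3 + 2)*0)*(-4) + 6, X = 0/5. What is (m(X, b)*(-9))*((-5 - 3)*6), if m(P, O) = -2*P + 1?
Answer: 432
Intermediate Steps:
X = 0 (X = 0*(⅕) = 0)
b = 6 (b = -1*0*(-4) + 6 = 0*(-4) + 6 = 0 + 6 = 6)
m(P, O) = 1 - 2*P
(m(X, b)*(-9))*((-5 - 3)*6) = ((1 - 2*0)*(-9))*((-5 - 3)*6) = ((1 + 0)*(-9))*(-8*6) = (1*(-9))*(-48) = -9*(-48) = 432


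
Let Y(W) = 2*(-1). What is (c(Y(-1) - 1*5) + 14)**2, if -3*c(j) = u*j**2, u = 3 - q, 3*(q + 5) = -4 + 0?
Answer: 1552516/81 ≈ 19167.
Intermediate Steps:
q = -19/3 (q = -5 + (-4 + 0)/3 = -5 + (1/3)*(-4) = -5 - 4/3 = -19/3 ≈ -6.3333)
Y(W) = -2
u = 28/3 (u = 3 - 1*(-19/3) = 3 + 19/3 = 28/3 ≈ 9.3333)
c(j) = -28*j**2/9
(c(Y(-1) - 1*5) + 14)**2 = (-28*(-2 - 1*5)**2/9 + 14)**2 = (-28*(-2 - 5)**2/9 + 14)**2 = (-28/9*(-7)**2 + 14)**2 = (-28/9*49 + 14)**2 = (-1372/9 + 14)**2 = (-1246/9)**2 = 1552516/81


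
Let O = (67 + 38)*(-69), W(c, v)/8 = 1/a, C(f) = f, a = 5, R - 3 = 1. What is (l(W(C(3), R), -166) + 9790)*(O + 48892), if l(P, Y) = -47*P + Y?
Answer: 1988394368/5 ≈ 3.9768e+8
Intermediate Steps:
R = 4 (R = 3 + 1 = 4)
W(c, v) = 8/5
l(P, Y) = Y - 47*P
O = -7245 (O = 105*(-69) = -7245)
(l(W(C(3), R), -166) + 9790)*(O + 48892) = ((-166 - 47*8/5) + 9790)*(-7245 + 48892) = ((-166 - 376/5) + 9790)*41647 = (-1206/5 + 9790)*41647 = (47744/5)*41647 = 1988394368/5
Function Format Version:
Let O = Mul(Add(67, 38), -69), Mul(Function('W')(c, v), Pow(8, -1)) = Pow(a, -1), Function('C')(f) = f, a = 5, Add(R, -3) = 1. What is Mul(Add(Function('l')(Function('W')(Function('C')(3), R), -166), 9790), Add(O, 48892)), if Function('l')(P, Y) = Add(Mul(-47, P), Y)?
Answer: Rational(1988394368, 5) ≈ 3.9768e+8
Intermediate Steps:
R = 4 (R = Add(3, 1) = 4)
Function('W')(c, v) = Rational(8, 5) (Function('W')(c, v) = Mul(8, Pow(5, -1)) = Mul(8, Rational(1, 5)) = Rational(8, 5))
Function('l')(P, Y) = Add(Y, Mul(-47, P))
O = -7245 (O = Mul(105, -69) = -7245)
Mul(Add(Function('l')(Function('W')(Function('C')(3), R), -166), 9790), Add(O, 48892)) = Mul(Add(Add(-166, Mul(-47, Rational(8, 5))), 9790), Add(-7245, 48892)) = Mul(Add(Add(-166, Rational(-376, 5)), 9790), 41647) = Mul(Add(Rational(-1206, 5), 9790), 41647) = Mul(Rational(47744, 5), 41647) = Rational(1988394368, 5)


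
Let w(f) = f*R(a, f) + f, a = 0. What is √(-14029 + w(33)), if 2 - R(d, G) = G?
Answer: I*√15019 ≈ 122.55*I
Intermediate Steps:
R(d, G) = 2 - G
w(f) = f + f*(2 - f) (w(f) = f*(2 - f) + f = f + f*(2 - f))
√(-14029 + w(33)) = √(-14029 + 33*(3 - 1*33)) = √(-14029 + 33*(3 - 33)) = √(-14029 + 33*(-30)) = √(-14029 - 990) = √(-15019) = I*√15019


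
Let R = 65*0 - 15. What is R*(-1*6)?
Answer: 90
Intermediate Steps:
R = -15 (R = 0 - 15 = -15)
R*(-1*6) = -(-15)*6 = -15*(-6) = 90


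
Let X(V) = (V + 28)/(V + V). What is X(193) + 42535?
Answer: 16418731/386 ≈ 42536.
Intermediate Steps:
X(V) = (28 + V)/(2*V) (X(V) = (28 + V)/((2*V)) = (28 + V)*(1/(2*V)) = (28 + V)/(2*V))
X(193) + 42535 = (½)*(28 + 193)/193 + 42535 = (½)*(1/193)*221 + 42535 = 221/386 + 42535 = 16418731/386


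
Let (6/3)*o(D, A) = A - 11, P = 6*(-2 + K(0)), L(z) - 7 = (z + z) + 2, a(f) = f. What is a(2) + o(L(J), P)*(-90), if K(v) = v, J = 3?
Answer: 1037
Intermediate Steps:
L(z) = 9 + 2*z (L(z) = 7 + ((z + z) + 2) = 7 + (2*z + 2) = 7 + (2 + 2*z) = 9 + 2*z)
P = -12 (P = 6*(-2 + 0) = 6*(-2) = -12)
o(D, A) = -11/2 + A/2 (o(D, A) = (A - 11)/2 = (-11 + A)/2 = -11/2 + A/2)
a(2) + o(L(J), P)*(-90) = 2 + (-11/2 + (½)*(-12))*(-90) = 2 + (-11/2 - 6)*(-90) = 2 - 23/2*(-90) = 2 + 1035 = 1037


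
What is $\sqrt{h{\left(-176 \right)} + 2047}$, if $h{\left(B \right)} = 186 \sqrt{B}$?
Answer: $\sqrt{2047 + 744 i \sqrt{11}} \approx 51.25 + 24.074 i$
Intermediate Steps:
$\sqrt{h{\left(-176 \right)} + 2047} = \sqrt{186 \sqrt{-176} + 2047} = \sqrt{186 \cdot 4 i \sqrt{11} + 2047} = \sqrt{744 i \sqrt{11} + 2047} = \sqrt{2047 + 744 i \sqrt{11}}$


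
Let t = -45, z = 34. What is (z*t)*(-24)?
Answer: 36720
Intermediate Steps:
(z*t)*(-24) = (34*(-45))*(-24) = -1530*(-24) = 36720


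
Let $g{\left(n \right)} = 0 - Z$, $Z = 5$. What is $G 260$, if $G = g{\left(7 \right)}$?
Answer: $-1300$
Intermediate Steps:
$g{\left(n \right)} = -5$ ($g{\left(n \right)} = 0 - 5 = -5$)
$G = -5$
$G 260 = \left(-5\right) 260 = -1300$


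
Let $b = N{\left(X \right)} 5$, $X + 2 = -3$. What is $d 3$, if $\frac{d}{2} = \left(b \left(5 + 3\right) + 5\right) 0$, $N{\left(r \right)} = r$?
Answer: $0$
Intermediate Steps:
$X = -5$ ($X = -2 - 3 = -5$)
$b = -25$ ($b = \left(-5\right) 5 = -25$)
$d = 0$ ($d = 2 \left(- 25 \left(5 + 3\right) + 5\right) 0 = 2 \left(\left(-25\right) 8 + 5\right) 0 = 2 \left(-200 + 5\right) 0 = 2 \left(\left(-195\right) 0\right) = 2 \cdot 0 = 0$)
$d 3 = 0 \cdot 3 = 0$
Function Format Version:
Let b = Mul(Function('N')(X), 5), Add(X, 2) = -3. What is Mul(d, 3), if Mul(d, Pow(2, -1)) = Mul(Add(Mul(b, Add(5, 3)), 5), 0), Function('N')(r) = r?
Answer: 0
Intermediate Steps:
X = -5 (X = Add(-2, -3) = -5)
b = -25 (b = Mul(-5, 5) = -25)
d = 0 (d = Mul(2, Mul(Add(Mul(-25, Add(5, 3)), 5), 0)) = Mul(2, Mul(Add(Mul(-25, 8), 5), 0)) = Mul(2, Mul(Add(-200, 5), 0)) = Mul(2, Mul(-195, 0)) = Mul(2, 0) = 0)
Mul(d, 3) = Mul(0, 3) = 0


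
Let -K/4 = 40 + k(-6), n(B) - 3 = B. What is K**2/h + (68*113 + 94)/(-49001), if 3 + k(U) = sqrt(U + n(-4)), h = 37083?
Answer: 259799406/605701361 + 1184*I*sqrt(7)/37083 ≈ 0.42892 + 0.084475*I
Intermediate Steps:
n(B) = 3 + B
k(U) = -3 + sqrt(-1 + U) (k(U) = -3 + sqrt(U + (3 - 4)) = -3 + sqrt(U - 1) = -3 + sqrt(-1 + U))
K = -148 - 4*I*sqrt(7) (K = -4*(40 + (-3 + sqrt(-1 - 6))) = -4*(40 + (-3 + sqrt(-7))) = -4*(40 + (-3 + I*sqrt(7))) = -4*(37 + I*sqrt(7)) = -148 - 4*I*sqrt(7) ≈ -148.0 - 10.583*I)
K**2/h + (68*113 + 94)/(-49001) = (-148 - 4*I*sqrt(7))**2/37083 + (68*113 + 94)/(-49001) = (-148 - 4*I*sqrt(7))**2*(1/37083) + (7684 + 94)*(-1/49001) = (-148 - 4*I*sqrt(7))**2/37083 + 7778*(-1/49001) = (-148 - 4*I*sqrt(7))**2/37083 - 7778/49001 = -7778/49001 + (-148 - 4*I*sqrt(7))**2/37083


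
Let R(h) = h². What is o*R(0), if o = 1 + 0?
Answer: 0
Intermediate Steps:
o = 1
o*R(0) = 1*0² = 1*0 = 0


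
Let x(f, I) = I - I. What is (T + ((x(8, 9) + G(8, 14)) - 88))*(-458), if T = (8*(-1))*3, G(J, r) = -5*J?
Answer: 69616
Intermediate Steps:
x(f, I) = 0
T = -24 (T = -8*3 = -24)
(T + ((x(8, 9) + G(8, 14)) - 88))*(-458) = (-24 + ((0 - 5*8) - 88))*(-458) = (-24 + ((0 - 40) - 88))*(-458) = (-24 + (-40 - 88))*(-458) = (-24 - 128)*(-458) = -152*(-458) = 69616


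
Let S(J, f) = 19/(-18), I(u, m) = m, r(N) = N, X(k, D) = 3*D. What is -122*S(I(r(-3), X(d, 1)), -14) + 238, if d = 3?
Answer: 3301/9 ≈ 366.78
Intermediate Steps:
S(J, f) = -19/18 (S(J, f) = 19*(-1/18) = -19/18)
-122*S(I(r(-3), X(d, 1)), -14) + 238 = -122*(-19/18) + 238 = 1159/9 + 238 = 3301/9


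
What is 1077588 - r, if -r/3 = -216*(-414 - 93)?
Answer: 1406124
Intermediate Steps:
r = -328536 (r = -(-648)*(-414 - 93) = -(-648)*(-507) = -3*109512 = -328536)
1077588 - r = 1077588 - 1*(-328536) = 1077588 + 328536 = 1406124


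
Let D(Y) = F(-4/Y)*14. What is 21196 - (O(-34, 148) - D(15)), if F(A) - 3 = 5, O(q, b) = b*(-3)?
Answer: 21752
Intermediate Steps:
O(q, b) = -3*b
F(A) = 8 (F(A) = 3 + 5 = 8)
D(Y) = 112 (D(Y) = 8*14 = 112)
21196 - (O(-34, 148) - D(15)) = 21196 - (-3*148 - 1*112) = 21196 - (-444 - 112) = 21196 - 1*(-556) = 21196 + 556 = 21752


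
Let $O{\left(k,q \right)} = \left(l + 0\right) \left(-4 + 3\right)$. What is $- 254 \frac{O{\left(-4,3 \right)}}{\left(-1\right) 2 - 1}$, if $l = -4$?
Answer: $\frac{1016}{3} \approx 338.67$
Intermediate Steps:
$O{\left(k,q \right)} = 4$ ($O{\left(k,q \right)} = \left(-4 + 0\right) \left(-4 + 3\right) = \left(-4\right) \left(-1\right) = 4$)
$- 254 \frac{O{\left(-4,3 \right)}}{\left(-1\right) 2 - 1} = - 254 \frac{4}{\left(-1\right) 2 - 1} = - 254 \frac{4}{-2 - 1} = - 254 \frac{4}{-3} = - 254 \cdot 4 \left(- \frac{1}{3}\right) = \left(-254\right) \left(- \frac{4}{3}\right) = \frac{1016}{3}$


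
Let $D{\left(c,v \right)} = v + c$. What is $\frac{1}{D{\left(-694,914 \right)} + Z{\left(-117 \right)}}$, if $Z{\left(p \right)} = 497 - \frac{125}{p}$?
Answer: $\frac{117}{84014} \approx 0.0013926$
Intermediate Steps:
$D{\left(c,v \right)} = c + v$
$Z{\left(p \right)} = 497 - \frac{125}{p}$
$\frac{1}{D{\left(-694,914 \right)} + Z{\left(-117 \right)}} = \frac{1}{\left(-694 + 914\right) + \left(497 - \frac{125}{-117}\right)} = \frac{1}{220 + \left(497 - - \frac{125}{117}\right)} = \frac{1}{220 + \left(497 + \frac{125}{117}\right)} = \frac{1}{220 + \frac{58274}{117}} = \frac{1}{\frac{84014}{117}} = \frac{117}{84014}$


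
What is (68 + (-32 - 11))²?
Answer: 625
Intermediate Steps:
(68 + (-32 - 11))² = (68 - 43)² = 25² = 625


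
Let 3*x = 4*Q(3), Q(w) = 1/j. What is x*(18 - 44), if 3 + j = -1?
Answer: 26/3 ≈ 8.6667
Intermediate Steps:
j = -4 (j = -3 - 1 = -4)
Q(w) = -¼ (Q(w) = 1/(-4) = -¼)
x = -⅓ (x = (4*(-¼))/3 = (⅓)*(-1) = -⅓ ≈ -0.33333)
x*(18 - 44) = -(18 - 44)/3 = -⅓*(-26) = 26/3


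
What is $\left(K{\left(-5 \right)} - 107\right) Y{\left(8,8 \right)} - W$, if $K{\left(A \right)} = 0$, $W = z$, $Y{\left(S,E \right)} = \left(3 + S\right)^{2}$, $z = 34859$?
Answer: $-47806$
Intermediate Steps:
$W = 34859$
$\left(K{\left(-5 \right)} - 107\right) Y{\left(8,8 \right)} - W = \left(0 - 107\right) \left(3 + 8\right)^{2} - 34859 = - 107 \cdot 11^{2} - 34859 = \left(-107\right) 121 - 34859 = -12947 - 34859 = -47806$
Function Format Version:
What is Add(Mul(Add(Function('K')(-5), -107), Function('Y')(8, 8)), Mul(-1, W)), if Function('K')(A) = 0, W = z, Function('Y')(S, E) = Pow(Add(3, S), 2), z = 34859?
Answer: -47806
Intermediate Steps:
W = 34859
Add(Mul(Add(Function('K')(-5), -107), Function('Y')(8, 8)), Mul(-1, W)) = Add(Mul(Add(0, -107), Pow(Add(3, 8), 2)), Mul(-1, 34859)) = Add(Mul(-107, Pow(11, 2)), -34859) = Add(Mul(-107, 121), -34859) = Add(-12947, -34859) = -47806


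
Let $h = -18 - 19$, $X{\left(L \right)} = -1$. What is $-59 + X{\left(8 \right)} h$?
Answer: $-22$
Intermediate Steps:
$h = -37$
$-59 + X{\left(8 \right)} h = -59 - -37 = -59 + 37 = -22$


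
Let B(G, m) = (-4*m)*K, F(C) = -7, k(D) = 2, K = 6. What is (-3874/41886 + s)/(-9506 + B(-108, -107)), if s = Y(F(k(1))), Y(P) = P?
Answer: 5713/5588559 ≈ 0.0010223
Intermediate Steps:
s = -7
B(G, m) = -24*m (B(G, m) = -4*m*6 = -24*m)
(-3874/41886 + s)/(-9506 + B(-108, -107)) = (-3874/41886 - 7)/(-9506 - 24*(-107)) = (-3874/41886 - 7)/(-9506 + 2568) = (-1*149/1611 - 7)/(-6938) = (-149/1611 - 7)*(-1/6938) = -11426/1611*(-1/6938) = 5713/5588559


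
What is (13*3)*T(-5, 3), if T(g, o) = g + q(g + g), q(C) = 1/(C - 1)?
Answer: -2184/11 ≈ -198.55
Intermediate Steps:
q(C) = 1/(-1 + C)
T(g, o) = g + 1/(-1 + 2*g) (T(g, o) = g + 1/(-1 + (g + g)) = g + 1/(-1 + 2*g))
(13*3)*T(-5, 3) = (13*3)*(-5 + 1/(-1 + 2*(-5))) = 39*(-5 + 1/(-1 - 10)) = 39*(-5 + 1/(-11)) = 39*(-5 - 1/11) = 39*(-56/11) = -2184/11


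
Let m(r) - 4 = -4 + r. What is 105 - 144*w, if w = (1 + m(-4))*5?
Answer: 2265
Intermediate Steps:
m(r) = r (m(r) = 4 + (-4 + r) = r)
w = -15 (w = (1 - 4)*5 = -3*5 = -15)
105 - 144*w = 105 - 144*(-15) = 105 + 2160 = 2265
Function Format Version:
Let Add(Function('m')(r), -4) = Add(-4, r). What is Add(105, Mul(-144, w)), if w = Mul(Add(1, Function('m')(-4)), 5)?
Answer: 2265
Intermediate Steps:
Function('m')(r) = r (Function('m')(r) = Add(4, Add(-4, r)) = r)
w = -15 (w = Mul(Add(1, -4), 5) = Mul(-3, 5) = -15)
Add(105, Mul(-144, w)) = Add(105, Mul(-144, -15)) = Add(105, 2160) = 2265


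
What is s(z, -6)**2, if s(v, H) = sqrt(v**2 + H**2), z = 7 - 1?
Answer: 72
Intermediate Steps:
z = 6
s(v, H) = sqrt(H**2 + v**2)
s(z, -6)**2 = (sqrt((-6)**2 + 6**2))**2 = (sqrt(36 + 36))**2 = (sqrt(72))**2 = (6*sqrt(2))**2 = 72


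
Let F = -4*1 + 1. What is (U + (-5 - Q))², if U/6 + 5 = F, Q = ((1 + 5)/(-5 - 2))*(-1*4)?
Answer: 156025/49 ≈ 3184.2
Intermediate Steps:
Q = 24/7 (Q = (6/(-7))*(-4) = (6*(-⅐))*(-4) = -6/7*(-4) = 24/7 ≈ 3.4286)
F = -3 (F = -4 + 1 = -3)
U = -48 (U = -30 + 6*(-3) = -30 - 18 = -48)
(U + (-5 - Q))² = (-48 + (-5 - 1*24/7))² = (-48 + (-5 - 24/7))² = (-48 - 59/7)² = (-395/7)² = 156025/49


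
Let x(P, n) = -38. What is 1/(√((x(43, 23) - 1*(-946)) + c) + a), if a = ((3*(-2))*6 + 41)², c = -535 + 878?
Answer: -25/626 + 3*√139/626 ≈ 0.016565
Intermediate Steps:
c = 343
a = 25 (a = (-6*6 + 41)² = (-36 + 41)² = 5² = 25)
1/(√((x(43, 23) - 1*(-946)) + c) + a) = 1/(√((-38 - 1*(-946)) + 343) + 25) = 1/(√((-38 + 946) + 343) + 25) = 1/(√(908 + 343) + 25) = 1/(√1251 + 25) = 1/(3*√139 + 25) = 1/(25 + 3*√139)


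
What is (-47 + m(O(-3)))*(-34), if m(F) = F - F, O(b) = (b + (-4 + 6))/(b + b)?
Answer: 1598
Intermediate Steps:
O(b) = (2 + b)/(2*b) (O(b) = (b + 2)/((2*b)) = (2 + b)*(1/(2*b)) = (2 + b)/(2*b))
m(F) = 0
(-47 + m(O(-3)))*(-34) = (-47 + 0)*(-34) = -47*(-34) = 1598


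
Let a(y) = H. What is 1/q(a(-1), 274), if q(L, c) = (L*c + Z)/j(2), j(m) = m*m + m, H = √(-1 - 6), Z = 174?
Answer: 261/138952 - 411*I*√7/138952 ≈ 0.0018783 - 0.0078257*I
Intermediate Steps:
H = I*√7 (H = √(-7) = I*√7 ≈ 2.6458*I)
a(y) = I*√7
j(m) = m + m² (j(m) = m² + m = m + m²)
q(L, c) = 29 + L*c/6 (q(L, c) = (L*c + 174)/((2*(1 + 2))) = (174 + L*c)/((2*3)) = (174 + L*c)/6 = (174 + L*c)*(⅙) = 29 + L*c/6)
1/q(a(-1), 274) = 1/(29 + (⅙)*(I*√7)*274) = 1/(29 + 137*I*√7/3)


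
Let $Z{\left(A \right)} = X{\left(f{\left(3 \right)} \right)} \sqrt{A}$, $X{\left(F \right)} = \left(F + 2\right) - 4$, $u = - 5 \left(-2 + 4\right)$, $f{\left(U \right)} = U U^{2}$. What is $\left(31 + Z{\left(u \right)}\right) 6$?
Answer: $186 + 150 i \sqrt{10} \approx 186.0 + 474.34 i$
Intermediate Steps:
$f{\left(U \right)} = U^{3}$
$u = -10$ ($u = \left(-5\right) 2 = -10$)
$X{\left(F \right)} = -2 + F$ ($X{\left(F \right)} = \left(2 + F\right) - 4 = -2 + F$)
$Z{\left(A \right)} = 25 \sqrt{A}$ ($Z{\left(A \right)} = \left(-2 + 3^{3}\right) \sqrt{A} = \left(-2 + 27\right) \sqrt{A} = 25 \sqrt{A}$)
$\left(31 + Z{\left(u \right)}\right) 6 = \left(31 + 25 \sqrt{-10}\right) 6 = \left(31 + 25 i \sqrt{10}\right) 6 = 186 + 150 i \sqrt{10}$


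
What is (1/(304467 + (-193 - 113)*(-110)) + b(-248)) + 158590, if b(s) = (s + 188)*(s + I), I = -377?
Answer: 66303323431/338127 ≈ 1.9609e+5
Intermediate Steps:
b(s) = (-377 + s)*(188 + s) (b(s) = (s + 188)*(s - 377) = (188 + s)*(-377 + s) = (-377 + s)*(188 + s))
(1/(304467 + (-193 - 113)*(-110)) + b(-248)) + 158590 = (1/(304467 + (-193 - 113)*(-110)) + (-70876 + (-248)**2 - 189*(-248))) + 158590 = (1/(304467 - 306*(-110)) + (-70876 + 61504 + 46872)) + 158590 = (1/(304467 + 33660) + 37500) + 158590 = (1/338127 + 37500) + 158590 = 12679762501/338127 + 158590 = 66303323431/338127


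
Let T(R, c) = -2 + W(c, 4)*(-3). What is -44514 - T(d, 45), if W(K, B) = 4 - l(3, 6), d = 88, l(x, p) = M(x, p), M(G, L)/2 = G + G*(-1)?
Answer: -44500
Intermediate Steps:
M(G, L) = 0 (M(G, L) = 2*(G + G*(-1)) = 2*(G - G) = 2*0 = 0)
l(x, p) = 0
W(K, B) = 4 (W(K, B) = 4 - 1*0 = 4 + 0 = 4)
T(R, c) = -14 (T(R, c) = -2 + 4*(-3) = -2 - 12 = -14)
-44514 - T(d, 45) = -44514 - 1*(-14) = -44514 + 14 = -44500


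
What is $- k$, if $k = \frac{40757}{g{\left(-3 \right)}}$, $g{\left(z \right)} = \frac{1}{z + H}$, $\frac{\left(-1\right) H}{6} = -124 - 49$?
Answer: $-42183495$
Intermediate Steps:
$H = 1038$ ($H = - 6 \left(-124 - 49\right) = \left(-6\right) \left(-173\right) = 1038$)
$g{\left(z \right)} = \frac{1}{1038 + z}$ ($g{\left(z \right)} = \frac{1}{z + 1038} = \frac{1}{1038 + z}$)
$k = 42183495$ ($k = \frac{40757}{\frac{1}{1038 - 3}} = \frac{40757}{\frac{1}{1035}} = 40757 \frac{1}{\frac{1}{1035}} = 40757 \cdot 1035 = 42183495$)
$- k = \left(-1\right) 42183495 = -42183495$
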